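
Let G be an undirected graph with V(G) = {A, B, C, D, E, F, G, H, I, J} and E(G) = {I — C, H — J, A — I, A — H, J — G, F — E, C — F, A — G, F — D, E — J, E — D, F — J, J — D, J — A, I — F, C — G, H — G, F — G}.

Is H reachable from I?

Yes

Explore from I.
Distance 1: reach A, C, F.
Distance 2: reach D, E, G, H, J.
Found H.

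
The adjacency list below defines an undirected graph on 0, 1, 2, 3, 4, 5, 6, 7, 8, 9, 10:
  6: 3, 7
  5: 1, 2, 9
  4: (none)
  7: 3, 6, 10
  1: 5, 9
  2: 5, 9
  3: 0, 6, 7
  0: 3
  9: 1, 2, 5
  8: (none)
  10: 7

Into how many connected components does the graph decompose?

From 0: component {0, 3, 6, 7, 10}.
From 1: component {1, 2, 5, 9}.
From 4: component {4}.
From 8: component {8}.
That's 4 components.

4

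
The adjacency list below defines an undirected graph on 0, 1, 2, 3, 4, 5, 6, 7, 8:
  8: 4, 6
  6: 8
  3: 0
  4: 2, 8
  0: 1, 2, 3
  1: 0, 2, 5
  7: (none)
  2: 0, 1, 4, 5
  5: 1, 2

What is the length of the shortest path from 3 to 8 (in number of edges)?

4

Distance 0: 3.
Distance 1: 0.
Distance 2: 1, 2.
Distance 3: 4, 5.
Distance 4: 8 — contains 8.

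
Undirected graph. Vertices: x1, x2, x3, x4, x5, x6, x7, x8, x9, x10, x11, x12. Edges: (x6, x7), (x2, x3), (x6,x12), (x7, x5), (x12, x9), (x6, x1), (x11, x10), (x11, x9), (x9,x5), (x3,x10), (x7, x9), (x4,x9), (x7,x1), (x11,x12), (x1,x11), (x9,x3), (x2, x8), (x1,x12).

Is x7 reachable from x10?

Explore from x10.
Distance 1: reach x3, x11.
Distance 2: reach x1, x2, x9, x12.
Distance 3: reach x4, x5, x6, x7, x8.
Found x7.

Yes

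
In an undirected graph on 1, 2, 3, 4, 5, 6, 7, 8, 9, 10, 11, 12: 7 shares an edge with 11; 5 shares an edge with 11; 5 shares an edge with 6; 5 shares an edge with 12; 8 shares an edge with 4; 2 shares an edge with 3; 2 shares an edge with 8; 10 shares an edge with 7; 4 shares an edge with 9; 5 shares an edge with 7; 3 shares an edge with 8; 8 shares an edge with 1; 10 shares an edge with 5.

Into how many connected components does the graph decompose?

2

From 1: component {1, 2, 3, 4, 8, 9}.
From 5: component {5, 6, 7, 10, 11, 12}.
That's 2 components.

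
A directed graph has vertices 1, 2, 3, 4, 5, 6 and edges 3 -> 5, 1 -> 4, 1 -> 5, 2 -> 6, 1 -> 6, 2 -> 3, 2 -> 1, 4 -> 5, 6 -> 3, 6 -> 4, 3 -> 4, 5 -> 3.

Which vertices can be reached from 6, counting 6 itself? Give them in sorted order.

3, 4, 5, 6

Start at 6.
Its neighbours: 3, 4.
Then their neighbours: 5.
Nothing further is reachable.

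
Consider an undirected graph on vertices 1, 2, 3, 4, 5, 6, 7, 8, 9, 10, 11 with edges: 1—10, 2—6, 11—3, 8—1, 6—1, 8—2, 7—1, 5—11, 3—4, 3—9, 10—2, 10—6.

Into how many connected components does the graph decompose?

2

From 1: component {1, 2, 6, 7, 8, 10}.
From 3: component {3, 4, 5, 9, 11}.
That's 2 components.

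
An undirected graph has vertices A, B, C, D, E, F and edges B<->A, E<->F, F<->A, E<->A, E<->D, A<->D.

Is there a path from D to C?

Explore from D.
Distance 1: reach A, E.
Distance 2: reach B, F.
The search is exhausted without reaching C; it lies in a different component.

No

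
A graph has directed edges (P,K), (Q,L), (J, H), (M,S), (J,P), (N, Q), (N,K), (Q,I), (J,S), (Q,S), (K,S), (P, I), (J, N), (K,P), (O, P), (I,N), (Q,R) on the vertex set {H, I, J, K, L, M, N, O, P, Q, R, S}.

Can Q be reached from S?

S has no outgoing edges, so nothing is reachable from it.

No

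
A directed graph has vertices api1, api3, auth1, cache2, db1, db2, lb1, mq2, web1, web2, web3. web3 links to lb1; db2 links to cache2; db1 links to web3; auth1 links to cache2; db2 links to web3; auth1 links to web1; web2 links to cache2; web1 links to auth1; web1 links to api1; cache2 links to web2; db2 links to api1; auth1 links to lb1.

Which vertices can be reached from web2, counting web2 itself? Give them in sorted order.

Start at web2.
Its neighbours: cache2.
Nothing further is reachable.

cache2, web2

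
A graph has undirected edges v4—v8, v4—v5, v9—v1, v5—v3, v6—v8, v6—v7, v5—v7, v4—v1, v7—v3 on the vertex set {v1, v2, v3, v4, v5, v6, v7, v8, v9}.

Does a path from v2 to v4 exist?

No

v2 has no edges, so nothing is reachable from it.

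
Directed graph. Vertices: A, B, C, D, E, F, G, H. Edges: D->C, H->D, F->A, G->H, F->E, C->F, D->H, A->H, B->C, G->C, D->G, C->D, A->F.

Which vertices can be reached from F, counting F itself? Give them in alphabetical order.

A, C, D, E, F, G, H

Start at F.
Its neighbours: A, E.
Then their neighbours: H.
Then next layer: D.
Then next layer: C, G.
Nothing further is reachable.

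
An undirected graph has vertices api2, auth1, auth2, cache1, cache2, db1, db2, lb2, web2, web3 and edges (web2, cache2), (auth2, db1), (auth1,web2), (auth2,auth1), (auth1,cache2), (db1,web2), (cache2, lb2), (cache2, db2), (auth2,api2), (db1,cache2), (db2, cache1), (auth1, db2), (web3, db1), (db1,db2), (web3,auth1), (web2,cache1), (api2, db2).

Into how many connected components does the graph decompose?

1

From api2: component {api2, auth1, auth2, cache1, cache2, db1, db2, lb2, web2, web3}.
That's 1 component.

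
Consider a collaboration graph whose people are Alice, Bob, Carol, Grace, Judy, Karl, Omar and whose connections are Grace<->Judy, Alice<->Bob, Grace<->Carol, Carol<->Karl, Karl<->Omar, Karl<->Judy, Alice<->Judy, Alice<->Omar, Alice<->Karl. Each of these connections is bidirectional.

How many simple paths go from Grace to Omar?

Grace–Carol–Karl–Alice–Omar
Grace–Carol–Karl–Judy–Alice–Omar
Grace–Carol–Karl–Omar
Grace–Judy–Alice–Karl–Omar
Grace–Judy–Alice–Omar
Grace–Judy–Karl–Alice–Omar
Grace–Judy–Karl–Omar

7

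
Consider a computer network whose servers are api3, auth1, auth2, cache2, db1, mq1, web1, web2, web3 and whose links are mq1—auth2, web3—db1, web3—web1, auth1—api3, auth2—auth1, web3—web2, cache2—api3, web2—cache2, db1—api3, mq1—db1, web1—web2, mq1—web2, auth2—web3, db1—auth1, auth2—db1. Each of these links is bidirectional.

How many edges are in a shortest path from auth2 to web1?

2

Distance 0: auth2.
Distance 1: auth1, db1, mq1, web3.
Distance 2: api3, web1, web2 — contains web1.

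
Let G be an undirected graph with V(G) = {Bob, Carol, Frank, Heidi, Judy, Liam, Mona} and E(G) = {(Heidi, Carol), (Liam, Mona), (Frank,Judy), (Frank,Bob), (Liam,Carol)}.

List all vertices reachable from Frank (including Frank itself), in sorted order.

Bob, Frank, Judy

Start at Frank.
Its neighbours: Bob, Judy.
Nothing further is reachable.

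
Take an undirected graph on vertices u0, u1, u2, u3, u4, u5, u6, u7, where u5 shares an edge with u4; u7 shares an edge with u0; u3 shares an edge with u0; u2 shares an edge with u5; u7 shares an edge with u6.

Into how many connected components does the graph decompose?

From u0: component {u0, u3, u6, u7}.
From u1: component {u1}.
From u2: component {u2, u4, u5}.
That's 3 components.

3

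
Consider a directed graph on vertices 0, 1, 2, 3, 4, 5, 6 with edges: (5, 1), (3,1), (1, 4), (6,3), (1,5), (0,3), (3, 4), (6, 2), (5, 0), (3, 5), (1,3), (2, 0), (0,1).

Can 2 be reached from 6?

Yes

Explore from 6.
Distance 1: reach 2, 3.
Found 2.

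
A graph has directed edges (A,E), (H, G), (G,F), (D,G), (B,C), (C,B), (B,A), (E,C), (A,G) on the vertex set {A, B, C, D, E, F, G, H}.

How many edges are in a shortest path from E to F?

5

Distance 0: E.
Distance 1: C.
Distance 2: B.
Distance 3: A.
Distance 4: G.
Distance 5: F — contains F.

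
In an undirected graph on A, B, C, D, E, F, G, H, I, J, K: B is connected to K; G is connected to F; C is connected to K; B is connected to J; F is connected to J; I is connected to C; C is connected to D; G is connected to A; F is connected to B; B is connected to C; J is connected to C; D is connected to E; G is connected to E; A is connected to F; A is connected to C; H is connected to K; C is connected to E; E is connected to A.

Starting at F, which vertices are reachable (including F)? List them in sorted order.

A, B, C, D, E, F, G, H, I, J, K

Start at F.
Its neighbours: A, B, G, J.
Then their neighbours: C, E, K.
Then next layer: D, H, I.
Every vertex is now reached.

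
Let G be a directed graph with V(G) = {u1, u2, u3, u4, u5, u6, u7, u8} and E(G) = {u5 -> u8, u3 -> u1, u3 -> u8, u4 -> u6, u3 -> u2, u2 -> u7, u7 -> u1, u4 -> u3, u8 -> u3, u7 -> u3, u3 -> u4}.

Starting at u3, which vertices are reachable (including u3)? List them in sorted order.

Start at u3.
Its neighbours: u1, u2, u4, u8.
Then their neighbours: u6, u7.
Nothing further is reachable.

u1, u2, u3, u4, u6, u7, u8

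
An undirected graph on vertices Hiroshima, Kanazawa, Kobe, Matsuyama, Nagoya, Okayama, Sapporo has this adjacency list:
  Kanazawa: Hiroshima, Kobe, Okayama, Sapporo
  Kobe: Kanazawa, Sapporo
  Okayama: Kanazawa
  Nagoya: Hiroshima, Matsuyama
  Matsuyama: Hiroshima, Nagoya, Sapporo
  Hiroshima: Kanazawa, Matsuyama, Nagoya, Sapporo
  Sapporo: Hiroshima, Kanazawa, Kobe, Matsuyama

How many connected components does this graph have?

From Hiroshima: component {Hiroshima, Kanazawa, Kobe, Matsuyama, Nagoya, Okayama, Sapporo}.
That's 1 component.

1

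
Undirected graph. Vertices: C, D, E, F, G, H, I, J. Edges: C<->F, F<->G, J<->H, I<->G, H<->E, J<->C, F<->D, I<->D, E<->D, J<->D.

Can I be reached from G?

Explore from G.
Distance 1: reach F, I.
Found I.

Yes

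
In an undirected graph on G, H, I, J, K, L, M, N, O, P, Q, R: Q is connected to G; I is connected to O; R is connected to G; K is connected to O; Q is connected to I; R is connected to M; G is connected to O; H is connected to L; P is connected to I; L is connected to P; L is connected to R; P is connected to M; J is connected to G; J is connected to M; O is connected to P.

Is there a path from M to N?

No

Explore from M.
Distance 1: reach J, P, R.
Distance 2: reach G, I, L, O.
Distance 3: reach H, K, Q.
The search is exhausted without reaching N; it lies in a different component.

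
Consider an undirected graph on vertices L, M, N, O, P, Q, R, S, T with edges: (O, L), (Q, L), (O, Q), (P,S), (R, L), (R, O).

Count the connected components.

From L: component {L, O, Q, R}.
From M: component {M}.
From N: component {N}.
From P: component {P, S}.
From T: component {T}.
That's 5 components.

5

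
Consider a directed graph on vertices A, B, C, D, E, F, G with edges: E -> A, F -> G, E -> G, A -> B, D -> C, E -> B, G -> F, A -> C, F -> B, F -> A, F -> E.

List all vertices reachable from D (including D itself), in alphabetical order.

Start at D.
Its neighbours: C.
Nothing further is reachable.

C, D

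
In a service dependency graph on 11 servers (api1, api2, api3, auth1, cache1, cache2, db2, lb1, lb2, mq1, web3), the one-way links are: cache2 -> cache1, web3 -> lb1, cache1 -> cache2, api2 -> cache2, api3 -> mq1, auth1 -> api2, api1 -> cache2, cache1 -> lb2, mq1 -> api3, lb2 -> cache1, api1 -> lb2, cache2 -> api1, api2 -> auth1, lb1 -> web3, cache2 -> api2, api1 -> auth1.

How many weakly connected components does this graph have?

From api1: component {api1, api2, auth1, cache1, cache2, lb2}.
From api3: component {api3, mq1}.
From db2: component {db2}.
From lb1: component {lb1, web3}.
That's 4 components.

4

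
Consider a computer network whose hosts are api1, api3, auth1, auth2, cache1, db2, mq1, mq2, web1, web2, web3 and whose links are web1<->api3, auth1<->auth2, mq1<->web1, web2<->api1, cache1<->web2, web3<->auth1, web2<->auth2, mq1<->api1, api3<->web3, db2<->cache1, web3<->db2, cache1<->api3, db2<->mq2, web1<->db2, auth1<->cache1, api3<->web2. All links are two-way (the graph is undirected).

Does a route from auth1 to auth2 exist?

Explore from auth1.
Distance 1: reach auth2, cache1, web3.
Found auth2.

Yes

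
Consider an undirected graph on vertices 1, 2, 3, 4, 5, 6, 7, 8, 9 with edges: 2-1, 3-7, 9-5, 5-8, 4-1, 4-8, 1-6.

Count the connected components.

From 1: component {1, 2, 4, 5, 6, 8, 9}.
From 3: component {3, 7}.
That's 2 components.

2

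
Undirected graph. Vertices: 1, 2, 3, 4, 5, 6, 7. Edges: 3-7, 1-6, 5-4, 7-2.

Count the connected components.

From 1: component {1, 6}.
From 2: component {2, 3, 7}.
From 4: component {4, 5}.
That's 3 components.

3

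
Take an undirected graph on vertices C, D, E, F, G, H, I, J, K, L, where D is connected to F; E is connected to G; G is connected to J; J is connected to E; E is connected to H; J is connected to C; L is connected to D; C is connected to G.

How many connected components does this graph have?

From C: component {C, E, G, H, J}.
From D: component {D, F, L}.
From I: component {I}.
From K: component {K}.
That's 4 components.

4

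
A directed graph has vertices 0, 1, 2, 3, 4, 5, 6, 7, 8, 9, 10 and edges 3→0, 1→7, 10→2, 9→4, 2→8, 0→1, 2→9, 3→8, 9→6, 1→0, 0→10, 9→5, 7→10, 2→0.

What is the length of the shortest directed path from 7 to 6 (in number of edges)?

Distance 0: 7.
Distance 1: 10.
Distance 2: 2.
Distance 3: 0, 8, 9.
Distance 4: 1, 4, 5, 6 — contains 6.

4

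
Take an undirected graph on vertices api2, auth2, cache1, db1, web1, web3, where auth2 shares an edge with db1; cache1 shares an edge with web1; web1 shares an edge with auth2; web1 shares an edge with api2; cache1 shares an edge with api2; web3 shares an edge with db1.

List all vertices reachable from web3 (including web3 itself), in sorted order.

Start at web3.
Its neighbours: db1.
Then their neighbours: auth2.
Then next layer: web1.
Then next layer: api2, cache1.
Every vertex is now reached.

api2, auth2, cache1, db1, web1, web3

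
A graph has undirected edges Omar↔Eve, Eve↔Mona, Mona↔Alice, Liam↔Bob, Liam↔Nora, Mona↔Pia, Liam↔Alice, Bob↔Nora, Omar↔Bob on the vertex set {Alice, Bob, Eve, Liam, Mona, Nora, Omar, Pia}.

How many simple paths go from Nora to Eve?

Nora–Bob–Liam–Alice–Mona–Eve
Nora–Bob–Omar–Eve
Nora–Liam–Alice–Mona–Eve
Nora–Liam–Bob–Omar–Eve

4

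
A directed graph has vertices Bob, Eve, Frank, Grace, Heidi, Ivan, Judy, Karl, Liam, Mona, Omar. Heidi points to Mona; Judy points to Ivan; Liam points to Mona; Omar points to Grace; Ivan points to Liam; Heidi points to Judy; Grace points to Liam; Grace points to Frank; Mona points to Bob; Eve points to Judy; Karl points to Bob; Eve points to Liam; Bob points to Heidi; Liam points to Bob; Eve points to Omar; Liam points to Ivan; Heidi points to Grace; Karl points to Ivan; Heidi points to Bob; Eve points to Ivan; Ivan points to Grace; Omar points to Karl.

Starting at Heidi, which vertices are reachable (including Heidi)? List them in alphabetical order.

Bob, Frank, Grace, Heidi, Ivan, Judy, Liam, Mona

Start at Heidi.
Its neighbours: Bob, Grace, Judy, Mona.
Then their neighbours: Frank, Ivan, Liam.
Nothing further is reachable.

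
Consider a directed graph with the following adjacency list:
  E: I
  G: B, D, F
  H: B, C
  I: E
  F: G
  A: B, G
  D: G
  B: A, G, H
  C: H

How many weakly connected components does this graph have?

2

From A: component {A, B, C, D, F, G, H}.
From E: component {E, I}.
That's 2 components.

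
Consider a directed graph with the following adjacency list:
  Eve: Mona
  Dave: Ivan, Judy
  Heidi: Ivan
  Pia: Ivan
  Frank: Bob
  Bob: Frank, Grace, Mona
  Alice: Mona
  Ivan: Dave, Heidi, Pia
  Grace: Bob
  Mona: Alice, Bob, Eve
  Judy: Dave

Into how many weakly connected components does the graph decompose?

2

From Alice: component {Alice, Bob, Eve, Frank, Grace, Mona}.
From Dave: component {Dave, Heidi, Ivan, Judy, Pia}.
That's 2 components.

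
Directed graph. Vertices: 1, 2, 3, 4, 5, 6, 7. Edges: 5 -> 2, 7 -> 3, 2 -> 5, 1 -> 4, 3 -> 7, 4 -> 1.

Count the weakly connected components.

4

From 1: component {1, 4}.
From 2: component {2, 5}.
From 3: component {3, 7}.
From 6: component {6}.
That's 4 components.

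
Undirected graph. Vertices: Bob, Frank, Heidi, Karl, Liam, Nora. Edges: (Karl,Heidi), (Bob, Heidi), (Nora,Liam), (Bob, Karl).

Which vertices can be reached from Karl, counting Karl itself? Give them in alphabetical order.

Bob, Heidi, Karl

Start at Karl.
Its neighbours: Bob, Heidi.
Nothing further is reachable.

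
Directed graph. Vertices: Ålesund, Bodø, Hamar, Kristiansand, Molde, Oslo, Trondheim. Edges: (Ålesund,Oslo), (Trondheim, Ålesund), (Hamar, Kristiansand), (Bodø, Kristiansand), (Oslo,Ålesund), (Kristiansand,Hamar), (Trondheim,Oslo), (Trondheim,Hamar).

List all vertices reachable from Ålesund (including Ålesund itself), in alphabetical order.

Ålesund, Oslo

Start at Ålesund.
Its neighbours: Oslo.
Nothing further is reachable.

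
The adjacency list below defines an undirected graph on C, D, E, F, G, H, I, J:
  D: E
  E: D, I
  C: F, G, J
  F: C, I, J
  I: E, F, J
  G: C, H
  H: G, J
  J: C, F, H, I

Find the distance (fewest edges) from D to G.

Distance 0: D.
Distance 1: E.
Distance 2: I.
Distance 3: F, J.
Distance 4: C, H.
Distance 5: G — contains G.

5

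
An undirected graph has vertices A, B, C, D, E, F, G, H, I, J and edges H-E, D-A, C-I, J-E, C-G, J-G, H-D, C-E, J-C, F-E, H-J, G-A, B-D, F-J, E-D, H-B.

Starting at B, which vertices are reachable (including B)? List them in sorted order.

Start at B.
Its neighbours: D, H.
Then their neighbours: A, E, J.
Then next layer: C, F, G.
Then next layer: I.
Every vertex is now reached.

A, B, C, D, E, F, G, H, I, J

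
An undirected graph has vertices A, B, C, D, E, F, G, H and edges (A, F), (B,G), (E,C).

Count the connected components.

5

From A: component {A, F}.
From B: component {B, G}.
From C: component {C, E}.
From D: component {D}.
From H: component {H}.
That's 5 components.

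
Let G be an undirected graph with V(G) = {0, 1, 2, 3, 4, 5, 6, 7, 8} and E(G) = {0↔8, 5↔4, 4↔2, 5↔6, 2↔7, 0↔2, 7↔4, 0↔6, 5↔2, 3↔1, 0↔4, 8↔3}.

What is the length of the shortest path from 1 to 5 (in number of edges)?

5

Distance 0: 1.
Distance 1: 3.
Distance 2: 8.
Distance 3: 0.
Distance 4: 2, 4, 6.
Distance 5: 5, 7 — contains 5.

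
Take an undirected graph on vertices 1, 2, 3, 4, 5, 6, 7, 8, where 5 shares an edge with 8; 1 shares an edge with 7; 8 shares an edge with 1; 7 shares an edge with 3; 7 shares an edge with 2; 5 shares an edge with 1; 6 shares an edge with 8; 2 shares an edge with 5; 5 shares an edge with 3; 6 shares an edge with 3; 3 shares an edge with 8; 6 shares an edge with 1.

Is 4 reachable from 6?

Explore from 6.
Distance 1: reach 1, 3, 8.
Distance 2: reach 5, 7.
Distance 3: reach 2.
The search is exhausted without reaching 4; it lies in a different component.

No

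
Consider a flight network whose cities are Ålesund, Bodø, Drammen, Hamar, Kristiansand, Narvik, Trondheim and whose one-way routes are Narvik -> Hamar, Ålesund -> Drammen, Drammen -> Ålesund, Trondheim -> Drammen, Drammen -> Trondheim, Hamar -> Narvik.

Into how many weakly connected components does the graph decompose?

From Ålesund: component {Ålesund, Drammen, Trondheim}.
From Bodø: component {Bodø}.
From Hamar: component {Hamar, Narvik}.
From Kristiansand: component {Kristiansand}.
That's 4 components.

4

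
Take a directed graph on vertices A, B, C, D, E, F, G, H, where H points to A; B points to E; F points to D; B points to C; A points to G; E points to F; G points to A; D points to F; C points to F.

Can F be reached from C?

Yes

Explore from C.
Distance 1: reach F.
Found F.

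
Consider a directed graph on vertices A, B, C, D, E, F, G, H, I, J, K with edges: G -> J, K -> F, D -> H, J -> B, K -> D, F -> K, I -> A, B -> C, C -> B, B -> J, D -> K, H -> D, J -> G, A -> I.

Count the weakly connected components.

From A: component {A, I}.
From B: component {B, C, G, J}.
From D: component {D, F, H, K}.
From E: component {E}.
That's 4 components.

4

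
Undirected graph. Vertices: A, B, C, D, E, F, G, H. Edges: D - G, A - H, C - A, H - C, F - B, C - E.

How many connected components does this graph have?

3

From A: component {A, C, E, H}.
From B: component {B, F}.
From D: component {D, G}.
That's 3 components.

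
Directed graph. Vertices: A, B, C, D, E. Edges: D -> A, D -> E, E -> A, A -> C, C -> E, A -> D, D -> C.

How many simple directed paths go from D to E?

3

D→A→C→E
D→C→E
D→E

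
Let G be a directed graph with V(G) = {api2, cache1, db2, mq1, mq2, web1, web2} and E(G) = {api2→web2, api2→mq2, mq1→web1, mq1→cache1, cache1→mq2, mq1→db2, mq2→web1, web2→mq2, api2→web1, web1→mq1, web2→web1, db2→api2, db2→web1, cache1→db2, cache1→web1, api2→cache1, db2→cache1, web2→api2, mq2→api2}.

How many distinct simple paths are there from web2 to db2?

15

web2→api2→cache1→db2
web2→api2→cache1→mq2→web1→mq1→db2
web2→api2→cache1→web1→mq1→db2
web2→api2→mq2→web1→mq1→cache1→db2
web2→api2→mq2→web1→mq1→db2
web2→api2→web1→mq1→cache1→db2
web2→api2→web1→mq1→db2
web2→mq2→api2→cache1→db2
web2→mq2→api2→cache1→web1→mq1→db2
web2→mq2→api2→web1→mq1→cache1→db2
web2→mq2→api2→web1→mq1→db2
web2→mq2→web1→mq1→cache1→db2
web2→mq2→web1→mq1→db2
web2→web1→mq1→cache1→db2
web2→web1→mq1→db2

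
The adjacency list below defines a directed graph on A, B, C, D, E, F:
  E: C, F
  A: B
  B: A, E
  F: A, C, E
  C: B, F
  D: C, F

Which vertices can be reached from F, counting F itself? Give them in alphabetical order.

Start at F.
Its neighbours: A, C, E.
Then their neighbours: B.
Nothing further is reachable.

A, B, C, E, F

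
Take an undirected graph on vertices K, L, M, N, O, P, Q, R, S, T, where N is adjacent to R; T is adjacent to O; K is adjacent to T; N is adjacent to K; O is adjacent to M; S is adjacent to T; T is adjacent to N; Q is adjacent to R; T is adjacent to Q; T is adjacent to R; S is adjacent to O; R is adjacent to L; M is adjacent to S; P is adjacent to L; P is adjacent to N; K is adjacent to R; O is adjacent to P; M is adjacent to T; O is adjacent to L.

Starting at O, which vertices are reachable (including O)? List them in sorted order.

Start at O.
Its neighbours: L, M, P, S, T.
Then their neighbours: K, N, Q, R.
Every vertex is now reached.

K, L, M, N, O, P, Q, R, S, T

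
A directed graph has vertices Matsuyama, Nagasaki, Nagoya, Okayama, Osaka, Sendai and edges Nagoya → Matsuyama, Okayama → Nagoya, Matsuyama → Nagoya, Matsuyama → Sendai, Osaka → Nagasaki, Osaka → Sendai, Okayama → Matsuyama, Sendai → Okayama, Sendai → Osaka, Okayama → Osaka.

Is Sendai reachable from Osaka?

Explore from Osaka.
Distance 1: reach Nagasaki, Sendai.
Found Sendai.

Yes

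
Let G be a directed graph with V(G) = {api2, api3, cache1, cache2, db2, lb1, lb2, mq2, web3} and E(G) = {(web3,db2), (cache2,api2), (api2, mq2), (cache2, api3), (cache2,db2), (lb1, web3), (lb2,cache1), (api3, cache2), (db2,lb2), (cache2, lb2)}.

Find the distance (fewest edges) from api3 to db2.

2

Distance 0: api3.
Distance 1: cache2.
Distance 2: api2, db2, lb2 — contains db2.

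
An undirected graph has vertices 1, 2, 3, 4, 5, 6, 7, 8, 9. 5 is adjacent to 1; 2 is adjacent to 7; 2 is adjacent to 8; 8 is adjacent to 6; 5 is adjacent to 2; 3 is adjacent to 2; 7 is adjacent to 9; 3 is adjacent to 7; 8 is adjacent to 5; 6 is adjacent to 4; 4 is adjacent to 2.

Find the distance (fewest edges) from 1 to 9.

Distance 0: 1.
Distance 1: 5.
Distance 2: 2, 8.
Distance 3: 3, 4, 6, 7.
Distance 4: 9 — contains 9.

4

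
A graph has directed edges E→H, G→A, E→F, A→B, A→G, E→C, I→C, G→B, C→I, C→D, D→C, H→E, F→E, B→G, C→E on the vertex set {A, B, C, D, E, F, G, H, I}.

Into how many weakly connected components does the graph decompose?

2

From A: component {A, B, G}.
From C: component {C, D, E, F, H, I}.
That's 2 components.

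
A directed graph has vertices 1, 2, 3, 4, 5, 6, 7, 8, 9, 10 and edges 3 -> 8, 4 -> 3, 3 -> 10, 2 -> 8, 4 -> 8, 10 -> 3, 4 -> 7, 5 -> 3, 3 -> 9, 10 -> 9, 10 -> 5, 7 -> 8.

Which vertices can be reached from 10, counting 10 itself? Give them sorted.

3, 5, 8, 9, 10

Start at 10.
Its neighbours: 3, 5, 9.
Then their neighbours: 8.
Nothing further is reachable.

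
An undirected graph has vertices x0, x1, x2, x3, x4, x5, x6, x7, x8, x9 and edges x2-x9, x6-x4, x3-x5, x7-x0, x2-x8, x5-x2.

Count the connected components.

From x0: component {x0, x7}.
From x1: component {x1}.
From x2: component {x2, x3, x5, x8, x9}.
From x4: component {x4, x6}.
That's 4 components.

4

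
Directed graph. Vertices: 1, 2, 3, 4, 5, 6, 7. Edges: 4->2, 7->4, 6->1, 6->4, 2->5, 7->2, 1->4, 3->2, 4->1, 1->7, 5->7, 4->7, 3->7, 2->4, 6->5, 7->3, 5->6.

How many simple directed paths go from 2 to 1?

4

2→4→1
2→5→6→1
2→5→6→4→1
2→5→7→4→1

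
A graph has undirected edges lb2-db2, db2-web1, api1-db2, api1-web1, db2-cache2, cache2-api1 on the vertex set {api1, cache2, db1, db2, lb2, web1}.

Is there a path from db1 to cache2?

No

db1 has no edges, so nothing is reachable from it.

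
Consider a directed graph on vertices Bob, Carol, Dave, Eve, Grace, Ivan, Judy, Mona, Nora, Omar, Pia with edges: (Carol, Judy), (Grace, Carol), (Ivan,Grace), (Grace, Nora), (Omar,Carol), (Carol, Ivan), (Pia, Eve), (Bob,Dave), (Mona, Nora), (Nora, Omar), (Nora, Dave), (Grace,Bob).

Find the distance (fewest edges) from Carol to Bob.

Distance 0: Carol.
Distance 1: Ivan, Judy.
Distance 2: Grace.
Distance 3: Bob, Nora — contains Bob.

3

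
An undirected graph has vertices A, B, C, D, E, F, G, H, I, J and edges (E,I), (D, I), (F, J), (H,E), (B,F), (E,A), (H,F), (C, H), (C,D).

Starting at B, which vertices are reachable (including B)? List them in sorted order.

Start at B.
Its neighbours: F.
Then their neighbours: H, J.
Then next layer: C, E.
Then next layer: A, D, I.
Nothing further is reachable.

A, B, C, D, E, F, H, I, J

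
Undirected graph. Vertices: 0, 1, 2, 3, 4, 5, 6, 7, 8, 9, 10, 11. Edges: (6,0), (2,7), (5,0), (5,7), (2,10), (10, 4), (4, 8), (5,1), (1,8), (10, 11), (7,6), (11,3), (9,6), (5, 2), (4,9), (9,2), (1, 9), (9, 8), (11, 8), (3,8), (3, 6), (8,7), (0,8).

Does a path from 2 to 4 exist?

Explore from 2.
Distance 1: reach 5, 7, 9, 10.
Distance 2: reach 0, 1, 4, 6, 8, 11.
Found 4.

Yes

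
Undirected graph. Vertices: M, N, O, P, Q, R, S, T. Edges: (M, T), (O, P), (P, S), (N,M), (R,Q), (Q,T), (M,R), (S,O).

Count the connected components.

2

From M: component {M, N, Q, R, T}.
From O: component {O, P, S}.
That's 2 components.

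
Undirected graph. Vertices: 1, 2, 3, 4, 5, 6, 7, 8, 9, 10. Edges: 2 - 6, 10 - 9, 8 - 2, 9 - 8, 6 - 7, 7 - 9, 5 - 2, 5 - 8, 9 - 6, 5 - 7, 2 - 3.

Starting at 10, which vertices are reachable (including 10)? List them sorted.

2, 3, 5, 6, 7, 8, 9, 10

Start at 10.
Its neighbours: 9.
Then their neighbours: 6, 7, 8.
Then next layer: 2, 5.
Then next layer: 3.
Nothing further is reachable.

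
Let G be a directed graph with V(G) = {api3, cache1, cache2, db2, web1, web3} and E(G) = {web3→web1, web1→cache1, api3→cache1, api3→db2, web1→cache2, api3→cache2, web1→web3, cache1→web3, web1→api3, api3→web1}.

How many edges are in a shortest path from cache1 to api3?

Distance 0: cache1.
Distance 1: web3.
Distance 2: web1.
Distance 3: api3, cache2 — contains api3.

3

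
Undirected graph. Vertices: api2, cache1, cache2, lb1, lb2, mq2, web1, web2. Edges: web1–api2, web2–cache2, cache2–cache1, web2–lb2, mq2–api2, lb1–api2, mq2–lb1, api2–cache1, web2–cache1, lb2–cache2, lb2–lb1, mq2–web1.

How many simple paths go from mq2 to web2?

18

mq2–api2–cache1–cache2–lb2–web2
mq2–api2–cache1–cache2–web2
mq2–api2–cache1–web2
mq2–api2–lb1–lb2–cache2–cache1–web2
mq2–api2–lb1–lb2–cache2–web2
mq2–api2–lb1–lb2–web2
mq2–lb1–api2–cache1–cache2–lb2–web2
mq2–lb1–api2–cache1–cache2–web2
... and 10 more.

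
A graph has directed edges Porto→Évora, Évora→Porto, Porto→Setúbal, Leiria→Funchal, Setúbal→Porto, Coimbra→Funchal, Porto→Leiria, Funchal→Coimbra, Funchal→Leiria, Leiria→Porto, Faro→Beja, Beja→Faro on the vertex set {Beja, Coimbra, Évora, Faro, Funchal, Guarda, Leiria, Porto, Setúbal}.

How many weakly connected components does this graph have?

3

From Beja: component {Beja, Faro}.
From Coimbra: component {Coimbra, Évora, Funchal, Leiria, Porto, Setúbal}.
From Guarda: component {Guarda}.
That's 3 components.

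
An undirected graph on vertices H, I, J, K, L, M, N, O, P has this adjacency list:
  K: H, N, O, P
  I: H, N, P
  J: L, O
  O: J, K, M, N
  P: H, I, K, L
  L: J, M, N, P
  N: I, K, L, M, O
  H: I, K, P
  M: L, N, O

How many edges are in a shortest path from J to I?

Distance 0: J.
Distance 1: L, O.
Distance 2: K, M, N, P.
Distance 3: H, I — contains I.

3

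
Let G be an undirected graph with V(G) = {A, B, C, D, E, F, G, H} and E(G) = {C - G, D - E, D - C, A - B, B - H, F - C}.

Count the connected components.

From A: component {A, B, H}.
From C: component {C, D, E, F, G}.
That's 2 components.

2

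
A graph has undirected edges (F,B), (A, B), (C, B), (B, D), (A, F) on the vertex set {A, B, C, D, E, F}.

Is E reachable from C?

Explore from C.
Distance 1: reach B.
Distance 2: reach A, D, F.
The search is exhausted without reaching E; it lies in a different component.

No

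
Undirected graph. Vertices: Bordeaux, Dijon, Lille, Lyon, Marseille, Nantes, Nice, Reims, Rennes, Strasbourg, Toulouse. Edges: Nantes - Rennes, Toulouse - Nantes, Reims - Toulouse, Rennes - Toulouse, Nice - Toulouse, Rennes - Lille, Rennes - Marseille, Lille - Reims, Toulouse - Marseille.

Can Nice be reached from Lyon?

No

Lyon has no edges, so nothing is reachable from it.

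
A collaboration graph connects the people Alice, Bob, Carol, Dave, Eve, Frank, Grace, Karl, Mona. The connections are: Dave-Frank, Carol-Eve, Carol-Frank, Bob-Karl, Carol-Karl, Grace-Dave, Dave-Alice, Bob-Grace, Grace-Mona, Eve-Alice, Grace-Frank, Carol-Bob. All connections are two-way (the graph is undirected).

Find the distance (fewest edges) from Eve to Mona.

Distance 0: Eve.
Distance 1: Alice, Carol.
Distance 2: Bob, Dave, Frank, Karl.
Distance 3: Grace.
Distance 4: Mona — contains Mona.

4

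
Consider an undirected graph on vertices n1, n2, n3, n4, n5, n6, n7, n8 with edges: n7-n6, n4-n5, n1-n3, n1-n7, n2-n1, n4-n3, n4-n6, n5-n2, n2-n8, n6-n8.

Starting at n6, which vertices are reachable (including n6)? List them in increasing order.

n1, n2, n3, n4, n5, n6, n7, n8

Start at n6.
Its neighbours: n4, n7, n8.
Then their neighbours: n1, n2, n3, n5.
Every vertex is now reached.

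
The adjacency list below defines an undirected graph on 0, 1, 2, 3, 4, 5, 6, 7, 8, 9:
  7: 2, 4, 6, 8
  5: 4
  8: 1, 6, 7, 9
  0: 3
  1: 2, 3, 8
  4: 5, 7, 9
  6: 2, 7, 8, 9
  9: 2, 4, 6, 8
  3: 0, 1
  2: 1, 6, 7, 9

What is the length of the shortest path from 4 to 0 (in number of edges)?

Distance 0: 4.
Distance 1: 5, 7, 9.
Distance 2: 2, 6, 8.
Distance 3: 1.
Distance 4: 3.
Distance 5: 0 — contains 0.

5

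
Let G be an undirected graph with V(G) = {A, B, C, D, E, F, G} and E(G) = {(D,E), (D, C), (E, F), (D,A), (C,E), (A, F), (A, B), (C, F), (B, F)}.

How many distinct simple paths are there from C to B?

C–D–A–B
C–D–A–F–B
C–D–E–F–A–B
C–D–E–F–B
C–E–D–A–B
C–E–D–A–F–B
C–E–F–A–B
C–E–F–B
C–F–A–B
C–F–B
C–F–E–D–A–B

11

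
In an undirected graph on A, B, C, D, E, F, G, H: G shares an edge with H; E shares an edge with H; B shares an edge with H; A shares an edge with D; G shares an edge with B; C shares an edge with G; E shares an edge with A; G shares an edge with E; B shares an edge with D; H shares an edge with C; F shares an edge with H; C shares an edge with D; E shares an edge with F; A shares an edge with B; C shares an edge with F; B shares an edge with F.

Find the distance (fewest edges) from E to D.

Distance 0: E.
Distance 1: A, F, G, H.
Distance 2: B, C, D — contains D.

2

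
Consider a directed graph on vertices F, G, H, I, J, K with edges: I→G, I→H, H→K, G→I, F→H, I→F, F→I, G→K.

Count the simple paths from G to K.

3

G→I→F→H→K
G→I→H→K
G→K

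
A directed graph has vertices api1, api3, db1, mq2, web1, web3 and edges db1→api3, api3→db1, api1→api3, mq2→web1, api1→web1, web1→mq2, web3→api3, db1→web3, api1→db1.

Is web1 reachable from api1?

Yes

Explore from api1.
Distance 1: reach api3, db1, web1.
Found web1.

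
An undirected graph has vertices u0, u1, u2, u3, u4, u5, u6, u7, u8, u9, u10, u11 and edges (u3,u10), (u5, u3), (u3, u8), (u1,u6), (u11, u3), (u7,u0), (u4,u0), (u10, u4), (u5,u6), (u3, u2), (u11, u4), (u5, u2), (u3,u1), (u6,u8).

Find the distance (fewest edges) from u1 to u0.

4

Distance 0: u1.
Distance 1: u3, u6.
Distance 2: u2, u5, u8, u10, u11.
Distance 3: u4.
Distance 4: u0 — contains u0.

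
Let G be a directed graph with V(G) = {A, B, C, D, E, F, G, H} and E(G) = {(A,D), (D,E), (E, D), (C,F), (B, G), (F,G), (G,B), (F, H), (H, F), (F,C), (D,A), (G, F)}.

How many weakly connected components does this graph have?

2

From A: component {A, D, E}.
From B: component {B, C, F, G, H}.
That's 2 components.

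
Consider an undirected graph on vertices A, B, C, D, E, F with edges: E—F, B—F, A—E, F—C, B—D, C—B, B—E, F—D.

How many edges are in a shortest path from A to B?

2

Distance 0: A.
Distance 1: E.
Distance 2: B, F — contains B.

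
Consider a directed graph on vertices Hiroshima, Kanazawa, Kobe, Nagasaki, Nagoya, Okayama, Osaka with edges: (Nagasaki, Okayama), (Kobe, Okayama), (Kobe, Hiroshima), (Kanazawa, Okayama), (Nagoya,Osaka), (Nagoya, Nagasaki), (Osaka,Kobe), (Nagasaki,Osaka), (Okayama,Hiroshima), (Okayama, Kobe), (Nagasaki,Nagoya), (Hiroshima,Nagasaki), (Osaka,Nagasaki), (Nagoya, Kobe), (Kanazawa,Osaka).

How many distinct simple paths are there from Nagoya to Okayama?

Nagoya→Kobe→Hiroshima→Nagasaki→Okayama
Nagoya→Kobe→Okayama
Nagoya→Nagasaki→Okayama
Nagoya→Nagasaki→Osaka→Kobe→Okayama
Nagoya→Osaka→Kobe→Hiroshima→Nagasaki→Okayama
Nagoya→Osaka→Kobe→Okayama
Nagoya→Osaka→Nagasaki→Okayama

7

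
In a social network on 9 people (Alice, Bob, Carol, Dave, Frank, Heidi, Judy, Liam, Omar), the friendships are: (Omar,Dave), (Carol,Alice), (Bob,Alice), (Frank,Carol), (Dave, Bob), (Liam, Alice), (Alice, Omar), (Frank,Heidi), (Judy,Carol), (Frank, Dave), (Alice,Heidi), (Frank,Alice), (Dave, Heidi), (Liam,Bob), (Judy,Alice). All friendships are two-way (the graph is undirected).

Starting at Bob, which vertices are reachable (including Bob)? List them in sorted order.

Start at Bob.
Its neighbours: Alice, Dave, Liam.
Then their neighbours: Carol, Frank, Heidi, Judy, Omar.
Every vertex is now reached.

Alice, Bob, Carol, Dave, Frank, Heidi, Judy, Liam, Omar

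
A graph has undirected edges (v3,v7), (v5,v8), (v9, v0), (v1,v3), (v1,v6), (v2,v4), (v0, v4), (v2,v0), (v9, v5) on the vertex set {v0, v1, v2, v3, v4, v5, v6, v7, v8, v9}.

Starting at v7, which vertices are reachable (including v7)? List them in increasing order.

v1, v3, v6, v7

Start at v7.
Its neighbours: v3.
Then their neighbours: v1.
Then next layer: v6.
Nothing further is reachable.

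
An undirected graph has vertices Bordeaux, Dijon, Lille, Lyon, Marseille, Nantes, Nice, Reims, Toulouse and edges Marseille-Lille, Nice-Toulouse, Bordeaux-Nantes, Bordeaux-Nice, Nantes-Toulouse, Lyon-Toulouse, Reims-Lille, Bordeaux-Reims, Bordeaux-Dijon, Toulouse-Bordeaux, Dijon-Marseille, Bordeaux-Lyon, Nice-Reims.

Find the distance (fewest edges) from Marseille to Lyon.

3

Distance 0: Marseille.
Distance 1: Dijon, Lille.
Distance 2: Bordeaux, Reims.
Distance 3: Lyon, Nantes, Nice, Toulouse — contains Lyon.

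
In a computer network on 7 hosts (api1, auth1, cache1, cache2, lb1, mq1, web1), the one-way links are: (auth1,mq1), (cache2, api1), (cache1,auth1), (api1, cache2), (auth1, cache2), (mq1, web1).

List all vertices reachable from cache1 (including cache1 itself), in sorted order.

api1, auth1, cache1, cache2, mq1, web1

Start at cache1.
Its neighbours: auth1.
Then their neighbours: cache2, mq1.
Then next layer: api1, web1.
Nothing further is reachable.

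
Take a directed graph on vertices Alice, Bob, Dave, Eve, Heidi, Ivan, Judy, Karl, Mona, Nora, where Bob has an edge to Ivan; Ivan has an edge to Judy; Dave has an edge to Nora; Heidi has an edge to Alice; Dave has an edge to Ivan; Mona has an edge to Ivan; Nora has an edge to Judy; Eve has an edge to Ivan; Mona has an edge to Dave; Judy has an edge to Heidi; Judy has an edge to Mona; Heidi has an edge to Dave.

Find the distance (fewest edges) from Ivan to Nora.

Distance 0: Ivan.
Distance 1: Judy.
Distance 2: Heidi, Mona.
Distance 3: Alice, Dave.
Distance 4: Nora — contains Nora.

4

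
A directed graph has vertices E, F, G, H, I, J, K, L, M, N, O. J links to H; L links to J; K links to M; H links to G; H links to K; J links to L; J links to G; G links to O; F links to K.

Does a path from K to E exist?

No

Explore from K.
Distance 1: reach M.
The search from K is exhausted; no directed path reaches E.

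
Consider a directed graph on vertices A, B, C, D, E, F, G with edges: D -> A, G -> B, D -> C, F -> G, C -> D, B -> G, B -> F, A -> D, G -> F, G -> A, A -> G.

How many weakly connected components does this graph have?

2

From A: component {A, B, C, D, F, G}.
From E: component {E}.
That's 2 components.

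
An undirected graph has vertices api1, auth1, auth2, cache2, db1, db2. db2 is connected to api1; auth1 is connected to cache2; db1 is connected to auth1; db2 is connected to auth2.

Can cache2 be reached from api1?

Explore from api1.
Distance 1: reach db2.
Distance 2: reach auth2.
The search is exhausted without reaching cache2; it lies in a different component.

No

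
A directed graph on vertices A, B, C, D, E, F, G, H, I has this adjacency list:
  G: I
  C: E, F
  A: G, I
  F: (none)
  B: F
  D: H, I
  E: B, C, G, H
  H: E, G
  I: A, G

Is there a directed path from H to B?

Yes

Explore from H.
Distance 1: reach E, G.
Distance 2: reach B, C, I.
Found B.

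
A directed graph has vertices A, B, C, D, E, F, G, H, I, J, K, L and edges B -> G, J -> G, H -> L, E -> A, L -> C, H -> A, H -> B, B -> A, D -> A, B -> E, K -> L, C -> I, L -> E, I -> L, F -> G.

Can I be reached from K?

Explore from K.
Distance 1: reach L.
Distance 2: reach C, E.
Distance 3: reach A, I.
Found I.

Yes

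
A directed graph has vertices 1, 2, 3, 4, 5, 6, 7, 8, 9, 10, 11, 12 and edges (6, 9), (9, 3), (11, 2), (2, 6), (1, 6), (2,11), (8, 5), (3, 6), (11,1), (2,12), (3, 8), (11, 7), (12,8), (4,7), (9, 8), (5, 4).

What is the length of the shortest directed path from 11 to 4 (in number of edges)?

Distance 0: 11.
Distance 1: 1, 2, 7.
Distance 2: 6, 12.
Distance 3: 8, 9.
Distance 4: 3, 5.
Distance 5: 4 — contains 4.

5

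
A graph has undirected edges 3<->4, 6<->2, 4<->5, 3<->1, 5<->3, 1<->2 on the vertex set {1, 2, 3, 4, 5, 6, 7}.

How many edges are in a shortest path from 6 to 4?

Distance 0: 6.
Distance 1: 2.
Distance 2: 1.
Distance 3: 3.
Distance 4: 4, 5 — contains 4.

4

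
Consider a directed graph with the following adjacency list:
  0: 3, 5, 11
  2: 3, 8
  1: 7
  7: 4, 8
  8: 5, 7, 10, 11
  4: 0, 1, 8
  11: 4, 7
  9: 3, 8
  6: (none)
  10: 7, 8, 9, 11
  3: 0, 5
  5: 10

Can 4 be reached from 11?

Yes

Explore from 11.
Distance 1: reach 4, 7.
Found 4.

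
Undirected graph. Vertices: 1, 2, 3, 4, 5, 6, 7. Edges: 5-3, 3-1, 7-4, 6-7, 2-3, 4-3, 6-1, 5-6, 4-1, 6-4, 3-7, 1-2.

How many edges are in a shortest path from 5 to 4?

Distance 0: 5.
Distance 1: 3, 6.
Distance 2: 1, 2, 4, 7 — contains 4.

2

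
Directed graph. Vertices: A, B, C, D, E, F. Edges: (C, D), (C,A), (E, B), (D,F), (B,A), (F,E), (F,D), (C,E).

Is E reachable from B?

Explore from B.
Distance 1: reach A.
The search from B is exhausted; no directed path reaches E.

No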